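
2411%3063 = 2411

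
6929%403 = 78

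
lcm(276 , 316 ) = 21804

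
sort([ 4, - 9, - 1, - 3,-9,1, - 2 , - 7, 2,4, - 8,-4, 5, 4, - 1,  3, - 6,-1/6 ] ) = [ - 9,- 9, - 8,-7, - 6,-4, - 3, - 2,  -  1, - 1, - 1/6, 1,2, 3, 4, 4 , 4, 5]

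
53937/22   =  53937/22 = 2451.68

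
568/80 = 71/10 = 7.10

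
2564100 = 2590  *990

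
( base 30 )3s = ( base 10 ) 118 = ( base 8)166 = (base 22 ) 58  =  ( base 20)5i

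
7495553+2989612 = 10485165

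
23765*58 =1378370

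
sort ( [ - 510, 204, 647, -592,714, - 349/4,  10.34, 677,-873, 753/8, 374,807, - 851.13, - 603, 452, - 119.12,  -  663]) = [ - 873, - 851.13,-663 ,  -  603, - 592, - 510, - 119.12, - 349/4,10.34,753/8, 204,374,  452 , 647,677, 714,  807 ] 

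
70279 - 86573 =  - 16294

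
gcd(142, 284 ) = 142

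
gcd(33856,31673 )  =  1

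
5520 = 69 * 80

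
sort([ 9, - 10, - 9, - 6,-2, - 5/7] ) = [ - 10, - 9, - 6, - 2,  -  5/7,9 ]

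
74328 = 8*9291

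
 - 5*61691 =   -  308455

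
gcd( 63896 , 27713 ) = 7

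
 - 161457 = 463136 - 624593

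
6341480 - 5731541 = 609939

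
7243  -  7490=  -  247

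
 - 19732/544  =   - 37  +  99/136 = - 36.27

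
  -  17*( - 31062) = 528054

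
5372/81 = 66 + 26/81 = 66.32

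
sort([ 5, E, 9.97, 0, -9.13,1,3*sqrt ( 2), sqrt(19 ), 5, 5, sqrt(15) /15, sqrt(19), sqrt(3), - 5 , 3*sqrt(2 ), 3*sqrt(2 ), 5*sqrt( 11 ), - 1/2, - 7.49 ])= [ - 9.13 ,-7.49, - 5, - 1/2,0, sqrt( 15)/15, 1, sqrt(3 ), E,3*sqrt(2 ),  3*sqrt(2), 3 * sqrt( 2) , sqrt( 19),  sqrt( 19), 5, 5, 5, 9.97,5 *sqrt( 11 ) ] 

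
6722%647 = 252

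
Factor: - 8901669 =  - 3^1 * 7^1* 61^1 * 6949^1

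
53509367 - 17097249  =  36412118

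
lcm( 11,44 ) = 44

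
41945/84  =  499 + 29/84 =499.35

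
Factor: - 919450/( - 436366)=5^2*37^1 *439^(-1 ) = 925/439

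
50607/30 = 1686 + 9/10 =1686.90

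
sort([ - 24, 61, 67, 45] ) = [ - 24,45,61, 67 ]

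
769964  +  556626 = 1326590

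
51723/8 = 51723/8 = 6465.38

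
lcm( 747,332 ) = 2988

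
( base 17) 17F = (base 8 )647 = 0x1A7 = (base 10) 423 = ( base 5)3143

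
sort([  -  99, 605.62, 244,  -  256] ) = [ - 256,-99,244, 605.62 ] 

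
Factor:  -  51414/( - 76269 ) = 17138/25423=2^1*11^1*19^1*41^1*25423^( - 1)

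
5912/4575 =5912/4575 = 1.29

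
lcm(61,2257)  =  2257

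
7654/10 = 765 + 2/5 = 765.40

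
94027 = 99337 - 5310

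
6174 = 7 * 882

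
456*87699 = 39990744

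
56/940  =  14/235 = 0.06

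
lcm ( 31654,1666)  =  31654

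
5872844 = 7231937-1359093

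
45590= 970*47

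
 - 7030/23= - 7030/23 = -305.65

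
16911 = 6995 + 9916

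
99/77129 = 99/77129 = 0.00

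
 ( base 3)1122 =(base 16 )2C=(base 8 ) 54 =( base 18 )28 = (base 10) 44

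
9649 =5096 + 4553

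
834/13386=139/2231 = 0.06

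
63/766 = 63/766  =  0.08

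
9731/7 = 1390 + 1/7 = 1390.14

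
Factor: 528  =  2^4*3^1*11^1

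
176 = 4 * 44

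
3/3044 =3/3044  =  0.00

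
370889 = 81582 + 289307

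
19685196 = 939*20964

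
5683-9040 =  - 3357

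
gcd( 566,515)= 1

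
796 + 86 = 882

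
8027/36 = 222 + 35/36 = 222.97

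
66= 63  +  3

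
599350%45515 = 7655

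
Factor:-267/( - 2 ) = 2^( - 1)*3^1*89^1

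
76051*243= 18480393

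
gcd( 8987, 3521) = 1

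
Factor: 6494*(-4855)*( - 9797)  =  308883440890 =2^1*5^1*17^1 * 97^1*101^1*191^1*971^1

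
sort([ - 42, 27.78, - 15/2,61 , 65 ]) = [- 42, - 15/2,27.78,61,65]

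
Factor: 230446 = 2^1*115223^1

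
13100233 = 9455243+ 3644990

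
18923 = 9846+9077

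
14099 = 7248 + 6851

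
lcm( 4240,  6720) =356160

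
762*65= 49530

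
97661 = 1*97661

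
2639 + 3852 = 6491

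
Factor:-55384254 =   -  2^1  *3^2*3076903^1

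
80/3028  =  20/757 = 0.03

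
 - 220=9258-9478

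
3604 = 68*53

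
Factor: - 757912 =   -  2^3 * 211^1*449^1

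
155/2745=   31/549 =0.06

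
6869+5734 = 12603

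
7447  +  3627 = 11074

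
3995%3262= 733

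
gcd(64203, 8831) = 1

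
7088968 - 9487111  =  -2398143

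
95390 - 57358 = 38032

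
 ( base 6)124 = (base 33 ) 1j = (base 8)64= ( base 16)34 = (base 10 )52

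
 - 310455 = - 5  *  62091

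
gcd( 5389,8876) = 317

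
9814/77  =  1402/11 = 127.45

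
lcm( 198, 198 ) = 198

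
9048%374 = 72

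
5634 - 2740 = 2894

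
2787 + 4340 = 7127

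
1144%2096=1144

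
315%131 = 53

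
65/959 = 65/959 =0.07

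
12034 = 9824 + 2210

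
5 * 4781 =23905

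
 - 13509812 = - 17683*764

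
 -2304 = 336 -2640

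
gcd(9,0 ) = 9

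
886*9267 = 8210562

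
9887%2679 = 1850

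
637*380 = 242060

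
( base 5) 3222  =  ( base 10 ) 437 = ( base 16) 1B5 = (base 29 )F2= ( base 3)121012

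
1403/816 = 1403/816 = 1.72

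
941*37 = 34817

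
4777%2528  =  2249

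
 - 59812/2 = -29906 = -  29906.00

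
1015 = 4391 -3376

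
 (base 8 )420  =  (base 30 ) 92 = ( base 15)132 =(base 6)1132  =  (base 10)272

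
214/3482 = 107/1741=0.06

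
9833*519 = 5103327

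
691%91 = 54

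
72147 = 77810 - 5663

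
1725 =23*75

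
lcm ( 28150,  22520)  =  112600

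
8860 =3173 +5687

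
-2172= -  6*362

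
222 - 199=23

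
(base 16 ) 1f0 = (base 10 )496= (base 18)19A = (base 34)ek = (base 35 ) E6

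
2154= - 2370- - 4524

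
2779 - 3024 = -245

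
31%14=3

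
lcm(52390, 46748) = 3038620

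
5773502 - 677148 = 5096354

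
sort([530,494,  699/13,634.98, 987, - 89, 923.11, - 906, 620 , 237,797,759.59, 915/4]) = [ - 906 , - 89, 699/13,  915/4,  237,494, 530 , 620, 634.98,759.59, 797,923.11,  987]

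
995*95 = 94525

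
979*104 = 101816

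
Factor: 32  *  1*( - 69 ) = -2^5 *3^1*23^1 = - 2208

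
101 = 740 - 639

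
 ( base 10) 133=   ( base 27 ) 4P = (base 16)85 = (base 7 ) 250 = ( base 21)67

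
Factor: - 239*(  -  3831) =915609 =3^1*239^1*1277^1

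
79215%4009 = 3044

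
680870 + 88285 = 769155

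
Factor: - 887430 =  - 2^1*3^1*5^1*29581^1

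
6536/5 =6536/5 =1307.20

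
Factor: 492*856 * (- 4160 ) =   -  2^11 *3^1*5^1*13^1*41^1 *107^1 = - 1751992320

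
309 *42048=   12992832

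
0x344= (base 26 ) 164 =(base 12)598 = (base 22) 1g0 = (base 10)836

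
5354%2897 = 2457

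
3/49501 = 3/49501 = 0.00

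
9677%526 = 209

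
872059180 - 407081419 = 464977761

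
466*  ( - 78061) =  - 36376426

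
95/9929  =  95/9929 = 0.01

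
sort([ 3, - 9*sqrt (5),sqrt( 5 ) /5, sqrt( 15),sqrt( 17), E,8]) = [ - 9*sqrt( 5 ), sqrt(5 ) /5, E, 3,sqrt( 15),  sqrt( 17) , 8] 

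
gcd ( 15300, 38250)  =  7650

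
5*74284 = 371420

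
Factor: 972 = 2^2*3^5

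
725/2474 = 725/2474 = 0.29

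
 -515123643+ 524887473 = 9763830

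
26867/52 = 516 + 35/52 = 516.67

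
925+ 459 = 1384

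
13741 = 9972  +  3769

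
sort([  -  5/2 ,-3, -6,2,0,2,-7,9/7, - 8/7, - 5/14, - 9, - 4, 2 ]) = [ - 9, - 7, - 6, - 4, - 3, - 5/2, - 8/7, - 5/14,0 , 9/7,2,2, 2]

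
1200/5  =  240= 240.00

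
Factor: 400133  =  113^1*3541^1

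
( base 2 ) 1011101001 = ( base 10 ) 745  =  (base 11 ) 618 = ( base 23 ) 199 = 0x2E9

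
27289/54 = 27289/54 = 505.35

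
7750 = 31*250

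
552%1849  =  552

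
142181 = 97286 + 44895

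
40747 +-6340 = 34407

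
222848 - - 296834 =519682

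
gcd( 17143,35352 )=1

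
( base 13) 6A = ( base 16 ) 58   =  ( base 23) 3j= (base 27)37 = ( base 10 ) 88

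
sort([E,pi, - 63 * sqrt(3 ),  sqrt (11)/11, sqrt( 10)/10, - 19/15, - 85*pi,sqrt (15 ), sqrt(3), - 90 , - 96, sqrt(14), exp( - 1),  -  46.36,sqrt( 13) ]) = [-85*pi, - 63*sqrt ( 3) , - 96, - 90,- 46.36, - 19/15,sqrt(11)/11, sqrt(10)/10,exp( - 1 ),sqrt (3),E,pi, sqrt( 13),sqrt ( 14 ), sqrt( 15)]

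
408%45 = 3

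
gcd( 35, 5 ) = 5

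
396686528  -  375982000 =20704528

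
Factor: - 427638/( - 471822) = 271/299 = 13^(-1)*23^( - 1)*271^1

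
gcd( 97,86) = 1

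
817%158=27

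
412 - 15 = 397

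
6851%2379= 2093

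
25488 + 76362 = 101850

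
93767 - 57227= 36540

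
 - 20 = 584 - 604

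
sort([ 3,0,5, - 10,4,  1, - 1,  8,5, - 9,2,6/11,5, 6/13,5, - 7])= [-10, - 9, - 7,  -  1, 0, 6/13,  6/11, 1, 2, 3,4, 5,  5, 5,5,8]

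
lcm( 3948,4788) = 225036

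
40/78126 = 20/39063 = 0.00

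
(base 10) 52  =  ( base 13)40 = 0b110100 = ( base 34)1i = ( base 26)20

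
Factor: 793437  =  3^1*73^1*3623^1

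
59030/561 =59030/561 = 105.22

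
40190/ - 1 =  - 40190/1 = - 40190.00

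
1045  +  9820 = 10865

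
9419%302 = 57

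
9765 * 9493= 92699145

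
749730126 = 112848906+636881220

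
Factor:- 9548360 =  - 2^3*5^1*238709^1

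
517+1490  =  2007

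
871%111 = 94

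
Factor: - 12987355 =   -  5^1 * 19^1*136709^1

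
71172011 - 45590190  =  25581821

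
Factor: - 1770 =-2^1*3^1*5^1*59^1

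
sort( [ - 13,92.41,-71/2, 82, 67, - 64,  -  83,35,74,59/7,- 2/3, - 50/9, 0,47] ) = [ - 83, - 64,  -  71/2, - 13, - 50/9, -2/3,0,59/7,35,47,67, 74,82, 92.41]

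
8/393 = 8/393 = 0.02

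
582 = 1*582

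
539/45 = 11+ 44/45  =  11.98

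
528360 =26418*20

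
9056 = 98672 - 89616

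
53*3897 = 206541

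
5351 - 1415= 3936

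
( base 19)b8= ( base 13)139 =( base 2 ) 11011001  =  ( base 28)7l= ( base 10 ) 217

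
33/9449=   3/859 = 0.00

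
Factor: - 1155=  -3^1*5^1 *7^1*11^1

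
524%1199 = 524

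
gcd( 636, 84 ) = 12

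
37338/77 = 484+10/11= 484.91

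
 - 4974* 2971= - 14777754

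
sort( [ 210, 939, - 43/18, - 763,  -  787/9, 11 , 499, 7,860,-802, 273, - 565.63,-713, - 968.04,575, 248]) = [ - 968.04, - 802, -763,-713,-565.63, - 787/9 ,  -  43/18, 7,11 , 210, 248,273, 499, 575, 860, 939 ] 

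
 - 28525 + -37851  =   - 66376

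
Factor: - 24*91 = - 2^3 * 3^1*7^1*13^1  =  -  2184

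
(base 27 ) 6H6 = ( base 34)46b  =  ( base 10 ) 4839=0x12e7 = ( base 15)1679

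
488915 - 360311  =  128604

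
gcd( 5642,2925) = 13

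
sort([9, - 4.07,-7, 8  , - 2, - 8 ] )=[ - 8, - 7, - 4.07,-2,8,  9 ]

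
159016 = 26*6116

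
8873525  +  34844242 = 43717767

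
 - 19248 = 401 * ( - 48)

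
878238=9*97582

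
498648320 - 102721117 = 395927203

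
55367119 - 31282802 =24084317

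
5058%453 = 75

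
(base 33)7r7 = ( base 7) 33562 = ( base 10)8521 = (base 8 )20511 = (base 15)27d1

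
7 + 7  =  14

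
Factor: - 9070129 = - 17^1*  59^1*9043^1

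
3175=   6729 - 3554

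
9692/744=13 + 5/186 = 13.03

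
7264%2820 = 1624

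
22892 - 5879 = 17013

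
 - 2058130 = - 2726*755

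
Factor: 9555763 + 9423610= 7^1*2711339^1 = 18979373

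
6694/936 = 3347/468 = 7.15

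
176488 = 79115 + 97373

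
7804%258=64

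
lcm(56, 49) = 392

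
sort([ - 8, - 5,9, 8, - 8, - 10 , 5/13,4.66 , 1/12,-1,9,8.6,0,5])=[-10,  -  8, - 8, - 5, - 1 , 0,1/12,5/13,4.66,5,8,8.6,9, 9 ]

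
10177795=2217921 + 7959874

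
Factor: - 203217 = -3^1*7^1*9677^1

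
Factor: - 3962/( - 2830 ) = 5^(-1 )*7^1 =7/5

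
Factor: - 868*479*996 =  - 414108912 =- 2^4*3^1*7^1*31^1*83^1 * 479^1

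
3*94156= 282468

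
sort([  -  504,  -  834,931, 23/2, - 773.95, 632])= [  -  834,-773.95,-504, 23/2,632, 931]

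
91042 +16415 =107457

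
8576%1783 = 1444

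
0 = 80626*0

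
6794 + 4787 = 11581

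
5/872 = 5/872= 0.01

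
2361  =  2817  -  456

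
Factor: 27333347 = 41^1*666667^1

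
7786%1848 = 394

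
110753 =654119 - 543366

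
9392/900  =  10+ 98/225 = 10.44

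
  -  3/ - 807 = 1/269 = 0.00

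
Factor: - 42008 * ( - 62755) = 2636212040 = 2^3 * 5^1*7^1 * 11^1*59^1* 89^1*163^1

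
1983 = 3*661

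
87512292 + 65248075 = 152760367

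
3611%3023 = 588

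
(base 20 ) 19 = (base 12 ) 25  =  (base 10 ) 29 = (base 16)1d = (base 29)10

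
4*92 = 368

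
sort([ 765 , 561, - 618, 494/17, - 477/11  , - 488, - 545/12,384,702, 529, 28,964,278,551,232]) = [ - 618, - 488, - 545/12 ,-477/11,28 , 494/17 , 232,  278,  384, 529, 551, 561  ,  702,765,964]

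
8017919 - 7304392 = 713527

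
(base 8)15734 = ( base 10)7132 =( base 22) eg4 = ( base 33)6I4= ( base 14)2856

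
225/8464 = 225/8464 = 0.03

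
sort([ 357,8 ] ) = [ 8, 357]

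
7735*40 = 309400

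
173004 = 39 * 4436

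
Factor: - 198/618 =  - 3^1*11^1*103^( - 1) = - 33/103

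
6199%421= 305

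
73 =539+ - 466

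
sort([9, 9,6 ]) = [ 6,9,9] 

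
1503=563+940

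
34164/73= 468 = 468.00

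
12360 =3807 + 8553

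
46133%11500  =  133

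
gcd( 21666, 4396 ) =314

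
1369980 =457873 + 912107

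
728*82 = 59696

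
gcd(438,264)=6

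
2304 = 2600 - 296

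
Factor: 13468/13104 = 2^(  -  2)*3^( - 2)*37^1 = 37/36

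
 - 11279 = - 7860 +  - 3419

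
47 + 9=56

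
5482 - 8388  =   - 2906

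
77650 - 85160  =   -7510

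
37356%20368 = 16988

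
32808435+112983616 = 145792051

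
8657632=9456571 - 798939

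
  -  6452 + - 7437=  -  13889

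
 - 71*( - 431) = 30601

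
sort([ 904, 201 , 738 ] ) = [201,738, 904]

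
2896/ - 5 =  - 2896/5=- 579.20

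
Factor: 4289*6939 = 29761371= 3^3*257^1* 4289^1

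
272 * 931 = 253232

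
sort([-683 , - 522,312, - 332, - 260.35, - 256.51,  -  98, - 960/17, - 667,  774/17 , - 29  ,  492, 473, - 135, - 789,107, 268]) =[ - 789 ,-683,  -  667 , - 522, - 332, - 260.35, - 256.51, - 135, - 98, - 960/17, - 29 , 774/17,  107,268, 312, 473 , 492 ]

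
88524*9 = 796716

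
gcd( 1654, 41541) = 1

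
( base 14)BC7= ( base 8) 4433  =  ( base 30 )2HL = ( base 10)2331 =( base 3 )10012100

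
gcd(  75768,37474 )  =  82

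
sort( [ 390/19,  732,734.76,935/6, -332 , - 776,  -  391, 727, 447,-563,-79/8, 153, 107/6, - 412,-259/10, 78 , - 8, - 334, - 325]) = [-776,-563, - 412, - 391, - 334,  -  332,  -  325,  -  259/10,-79/8, - 8,107/6, 390/19, 78,153,935/6, 447,  727,  732,  734.76 ]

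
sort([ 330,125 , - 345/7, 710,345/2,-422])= [-422,-345/7, 125 , 345/2,330,710] 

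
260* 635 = 165100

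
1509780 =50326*30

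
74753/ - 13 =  - 5751+10/13 = -5750.23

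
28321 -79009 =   -  50688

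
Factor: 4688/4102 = 2^3*7^ (- 1 ) = 8/7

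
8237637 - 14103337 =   -  5865700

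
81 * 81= 6561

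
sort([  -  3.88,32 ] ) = [ - 3.88, 32]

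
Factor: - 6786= - 2^1*3^2*13^1 * 29^1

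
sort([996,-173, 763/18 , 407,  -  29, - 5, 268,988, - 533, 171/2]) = [-533, - 173, - 29, - 5 , 763/18, 171/2, 268, 407,988,996 ]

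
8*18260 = 146080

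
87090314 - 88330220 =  - 1239906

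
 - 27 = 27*(  -  1)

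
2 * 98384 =196768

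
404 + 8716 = 9120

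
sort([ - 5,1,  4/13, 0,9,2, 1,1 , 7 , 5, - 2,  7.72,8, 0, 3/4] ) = [ - 5, - 2,0 , 0,4/13 , 3/4,1, 1,1,2, 5,  7,  7.72, 8,9 ]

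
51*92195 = 4701945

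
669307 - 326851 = 342456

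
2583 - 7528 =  - 4945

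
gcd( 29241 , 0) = 29241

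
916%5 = 1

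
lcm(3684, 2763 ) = 11052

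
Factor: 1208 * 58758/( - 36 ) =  - 5914972/3= -  2^2*3^( - 1) * 7^1*151^1*1399^1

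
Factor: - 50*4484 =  - 2^3*5^2*19^1 *59^1 = - 224200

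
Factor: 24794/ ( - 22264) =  - 2^( - 2)*7^2*11^ ( - 1 ) = - 49/44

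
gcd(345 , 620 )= 5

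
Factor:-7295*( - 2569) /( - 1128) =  - 2^ (- 3 )*3^( - 1 )*5^1*7^1* 47^(-1)*367^1*1459^1  =  - 18740855/1128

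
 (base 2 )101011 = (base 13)34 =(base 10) 43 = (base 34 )19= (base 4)223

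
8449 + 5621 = 14070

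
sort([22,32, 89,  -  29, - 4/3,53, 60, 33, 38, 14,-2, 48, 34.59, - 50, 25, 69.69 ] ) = [ - 50,  -  29,  -  2, - 4/3, 14,22,25,32,33,34.59,38, 48, 53, 60, 69.69,  89 ]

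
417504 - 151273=266231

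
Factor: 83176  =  2^3*37^1*281^1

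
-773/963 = - 773/963 = -0.80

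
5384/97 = 5384/97 =55.51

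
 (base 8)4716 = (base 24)48e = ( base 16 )9CE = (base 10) 2510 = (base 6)15342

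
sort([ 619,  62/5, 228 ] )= [62/5, 228, 619 ]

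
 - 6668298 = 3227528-9895826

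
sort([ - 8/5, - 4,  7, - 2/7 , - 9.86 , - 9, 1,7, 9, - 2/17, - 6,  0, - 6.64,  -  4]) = [ - 9.86, - 9, - 6.64, -6, - 4, - 4, - 8/5, - 2/7, - 2/17, 0,  1,7,7,  9] 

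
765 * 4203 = 3215295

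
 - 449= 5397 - 5846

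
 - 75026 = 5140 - 80166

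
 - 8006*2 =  - 16012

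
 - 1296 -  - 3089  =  1793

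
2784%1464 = 1320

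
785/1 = 785=   785.00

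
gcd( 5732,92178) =2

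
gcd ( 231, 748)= 11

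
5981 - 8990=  - 3009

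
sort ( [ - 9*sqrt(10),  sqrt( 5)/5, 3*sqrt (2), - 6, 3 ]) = [  -  9*sqrt( 10), - 6, sqrt(5)/5 , 3,3 *sqrt(2 ) ]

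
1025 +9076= 10101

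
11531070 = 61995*186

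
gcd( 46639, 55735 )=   1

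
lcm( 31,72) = 2232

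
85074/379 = 85074/379 =224.47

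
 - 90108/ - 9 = 10012 + 0/1  =  10012.00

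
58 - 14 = 44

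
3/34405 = 3/34405  =  0.00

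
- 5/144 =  - 1 + 139/144=- 0.03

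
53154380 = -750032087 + 803186467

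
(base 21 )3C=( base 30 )2f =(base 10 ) 75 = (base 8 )113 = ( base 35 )25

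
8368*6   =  50208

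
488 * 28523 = 13919224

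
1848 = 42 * 44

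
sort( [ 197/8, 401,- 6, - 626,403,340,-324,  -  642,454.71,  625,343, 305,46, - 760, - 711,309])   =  [  -  760 ,- 711,- 642, - 626, - 324, - 6,197/8,46,305, 309,340, 343,401,403,454.71,625 ] 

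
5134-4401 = 733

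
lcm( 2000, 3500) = 14000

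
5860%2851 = 158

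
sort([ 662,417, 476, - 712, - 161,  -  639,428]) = [ - 712,-639, - 161, 417, 428,476, 662]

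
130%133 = 130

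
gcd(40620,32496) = 8124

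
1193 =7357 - 6164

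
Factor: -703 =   -  19^1 * 37^1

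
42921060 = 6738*6370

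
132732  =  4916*27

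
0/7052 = 0 = 0.00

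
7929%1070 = 439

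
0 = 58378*0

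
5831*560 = 3265360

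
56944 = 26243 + 30701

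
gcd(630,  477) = 9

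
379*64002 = 24256758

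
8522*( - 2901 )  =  -24722322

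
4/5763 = 4/5763  =  0.00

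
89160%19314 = 11904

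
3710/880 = 371/88 = 4.22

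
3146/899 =3146/899 = 3.50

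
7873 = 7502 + 371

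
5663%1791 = 290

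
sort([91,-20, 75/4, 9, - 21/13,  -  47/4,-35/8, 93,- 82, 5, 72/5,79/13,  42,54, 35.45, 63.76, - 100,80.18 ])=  [ - 100,  -  82, - 20, - 47/4,-35/8, - 21/13,5,79/13, 9, 72/5,75/4,35.45, 42, 54 , 63.76, 80.18, 91,93 ] 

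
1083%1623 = 1083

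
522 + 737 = 1259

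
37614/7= 5373 + 3/7 = 5373.43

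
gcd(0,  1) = 1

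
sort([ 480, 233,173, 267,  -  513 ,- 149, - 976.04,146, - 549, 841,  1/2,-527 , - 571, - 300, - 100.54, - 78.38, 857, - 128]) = [ - 976.04, - 571,  -  549, - 527 , - 513, - 300, - 149, - 128, - 100.54, - 78.38,1/2, 146, 173,233, 267 , 480, 841, 857]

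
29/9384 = 29/9384 = 0.00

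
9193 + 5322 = 14515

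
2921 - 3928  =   -1007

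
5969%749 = 726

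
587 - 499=88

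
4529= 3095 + 1434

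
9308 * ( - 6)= - 55848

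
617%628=617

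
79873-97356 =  - 17483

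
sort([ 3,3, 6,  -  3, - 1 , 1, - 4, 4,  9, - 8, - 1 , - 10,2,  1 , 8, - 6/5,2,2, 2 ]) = [ - 10, - 8, - 4, - 3, - 6/5, -1, - 1 , 1,1, 2,  2,2, 2,3,3,  4,6,8,9 ]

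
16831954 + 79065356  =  95897310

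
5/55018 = 5/55018 = 0.00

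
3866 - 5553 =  - 1687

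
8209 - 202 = 8007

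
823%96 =55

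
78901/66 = 78901/66=   1195.47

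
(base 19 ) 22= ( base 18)24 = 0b101000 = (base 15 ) 2A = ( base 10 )40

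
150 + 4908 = 5058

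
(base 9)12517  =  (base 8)20370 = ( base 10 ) 8440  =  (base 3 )102120121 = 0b10000011111000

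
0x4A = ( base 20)3E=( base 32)2A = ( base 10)74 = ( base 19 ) 3h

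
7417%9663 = 7417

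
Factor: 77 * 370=28490  =  2^1*5^1*7^1*11^1*37^1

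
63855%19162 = 6369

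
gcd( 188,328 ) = 4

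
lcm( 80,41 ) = 3280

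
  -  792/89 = -9 + 9/89 = - 8.90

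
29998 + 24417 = 54415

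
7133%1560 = 893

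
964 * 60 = 57840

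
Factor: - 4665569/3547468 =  - 2^(- 2 )*157^1*29717^1*886867^ ( - 1) 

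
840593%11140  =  5093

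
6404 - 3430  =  2974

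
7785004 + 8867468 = 16652472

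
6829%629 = 539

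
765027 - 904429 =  - 139402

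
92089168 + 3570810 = 95659978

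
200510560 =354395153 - 153884593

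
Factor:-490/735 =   -  2/3 = -2^1*3^(-1 )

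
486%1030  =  486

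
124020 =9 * 13780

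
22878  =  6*3813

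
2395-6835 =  - 4440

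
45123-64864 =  - 19741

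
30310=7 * 4330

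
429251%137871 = 15638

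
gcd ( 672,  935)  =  1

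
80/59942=40/29971 = 0.00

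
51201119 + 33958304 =85159423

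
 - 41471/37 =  - 1121 + 6/37=- 1120.84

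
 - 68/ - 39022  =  34/19511=0.00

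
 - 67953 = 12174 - 80127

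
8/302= 4/151=0.03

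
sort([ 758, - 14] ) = [-14,  758]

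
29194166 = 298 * 97967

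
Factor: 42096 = 2^4*3^1*877^1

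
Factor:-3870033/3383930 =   -  2^ (-1 )*3^1*5^(-1 ) *11^( - 1 )*17^1 * 30763^( - 1 ) * 75883^1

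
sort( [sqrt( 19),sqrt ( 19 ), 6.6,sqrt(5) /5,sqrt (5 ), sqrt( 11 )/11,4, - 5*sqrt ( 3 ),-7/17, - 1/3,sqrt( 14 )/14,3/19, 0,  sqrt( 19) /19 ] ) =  [-5*sqrt( 3), - 7/17 , - 1/3,0,  3/19,sqrt( 19)/19,sqrt(14)/14, sqrt(11)/11,sqrt( 5 ) /5,sqrt ( 5),  4,  sqrt ( 19), sqrt( 19 ),  6.6]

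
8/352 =1/44 = 0.02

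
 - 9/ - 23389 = 9/23389 = 0.00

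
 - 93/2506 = - 93/2506 = - 0.04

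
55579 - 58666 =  - 3087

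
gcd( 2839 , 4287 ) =1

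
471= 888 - 417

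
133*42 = 5586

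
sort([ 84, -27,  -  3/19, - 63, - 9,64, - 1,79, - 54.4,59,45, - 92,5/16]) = [ - 92, - 63, - 54.4,-27, - 9,-1, - 3/19,5/16 , 45, 59,64, 79, 84 ] 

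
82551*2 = 165102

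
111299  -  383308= - 272009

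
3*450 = 1350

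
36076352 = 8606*4192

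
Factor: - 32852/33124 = -7^( - 2)*13^( - 2)*43^1*191^1 = - 8213/8281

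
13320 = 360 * 37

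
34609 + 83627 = 118236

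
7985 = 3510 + 4475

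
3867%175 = 17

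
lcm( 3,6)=6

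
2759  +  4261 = 7020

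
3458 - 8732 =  - 5274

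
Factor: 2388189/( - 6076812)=-796063/2025604 = -2^(-2)  *  7^( - 1)*73^( - 1)* 991^(- 1)*796063^1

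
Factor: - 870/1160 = -3/4 = -2^(  -  2)*3^1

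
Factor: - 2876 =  - 2^2*719^1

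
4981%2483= 15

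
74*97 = 7178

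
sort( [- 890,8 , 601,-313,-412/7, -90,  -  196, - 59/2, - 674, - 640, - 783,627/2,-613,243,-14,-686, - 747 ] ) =[ - 890,  -  783, - 747, -686, - 674, - 640,  -  613, - 313, - 196,- 90, - 412/7 , - 59/2, - 14,8,243,627/2, 601]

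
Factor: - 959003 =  - 37^1 * 25919^1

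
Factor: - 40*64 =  - 2^9*5^1 = - 2560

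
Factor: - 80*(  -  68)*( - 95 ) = - 2^6*5^2 *17^1* 19^1 = - 516800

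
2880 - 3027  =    -  147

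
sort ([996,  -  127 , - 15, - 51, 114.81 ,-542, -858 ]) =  [ - 858,-542, - 127, - 51, - 15,114.81,996] 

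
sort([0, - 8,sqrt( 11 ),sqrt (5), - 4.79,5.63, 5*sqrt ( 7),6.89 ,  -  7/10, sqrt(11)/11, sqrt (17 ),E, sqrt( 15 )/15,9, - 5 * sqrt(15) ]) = [ - 5*sqrt(15 ), - 8,-4.79,-7/10,0,sqrt (15)/15,sqrt (11 ) /11,sqrt (5 ),E, sqrt(11 ),sqrt ( 17 ), 5.63,6.89,9, 5*sqrt( 7 )] 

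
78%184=78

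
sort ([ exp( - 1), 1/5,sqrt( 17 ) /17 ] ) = [1/5,sqrt ( 17)/17, exp( - 1 )]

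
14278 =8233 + 6045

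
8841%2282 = 1995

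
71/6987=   71/6987 = 0.01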